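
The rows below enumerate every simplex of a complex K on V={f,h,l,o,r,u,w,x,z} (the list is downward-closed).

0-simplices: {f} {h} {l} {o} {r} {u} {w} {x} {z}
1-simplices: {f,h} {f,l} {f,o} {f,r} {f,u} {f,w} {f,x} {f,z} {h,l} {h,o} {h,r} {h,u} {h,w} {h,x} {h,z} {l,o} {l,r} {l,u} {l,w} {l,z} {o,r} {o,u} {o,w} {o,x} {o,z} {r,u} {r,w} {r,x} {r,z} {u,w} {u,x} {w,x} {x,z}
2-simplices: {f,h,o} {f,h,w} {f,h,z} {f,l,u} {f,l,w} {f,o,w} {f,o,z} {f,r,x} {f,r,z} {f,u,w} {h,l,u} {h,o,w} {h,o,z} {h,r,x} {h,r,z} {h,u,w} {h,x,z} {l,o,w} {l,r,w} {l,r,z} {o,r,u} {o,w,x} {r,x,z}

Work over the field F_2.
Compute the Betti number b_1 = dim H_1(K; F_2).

b_1=5

n_0=9 n_1=33 n_2=23  [Z2]
∂1: piv[fh,fl,fo,fr,fu,fw,fx,fz] rk=8  ker:hl,ho,hr,hu,hw,hx,hz,lo,lr,lu,lw,lz,or,ou,ow,ox,oz,ru,rw,rx,rz,uw,ux,wx,xz
∂2: piv[fho,fhw,fhz,flu,flw,fow,foz,frx,frz,fuw,hlu,hrx,hrz,huw,hxz,low,lrw,lrz,oru,owx] rk=20  ker:how,hoz,rxz
b_1=(33−8)−20=5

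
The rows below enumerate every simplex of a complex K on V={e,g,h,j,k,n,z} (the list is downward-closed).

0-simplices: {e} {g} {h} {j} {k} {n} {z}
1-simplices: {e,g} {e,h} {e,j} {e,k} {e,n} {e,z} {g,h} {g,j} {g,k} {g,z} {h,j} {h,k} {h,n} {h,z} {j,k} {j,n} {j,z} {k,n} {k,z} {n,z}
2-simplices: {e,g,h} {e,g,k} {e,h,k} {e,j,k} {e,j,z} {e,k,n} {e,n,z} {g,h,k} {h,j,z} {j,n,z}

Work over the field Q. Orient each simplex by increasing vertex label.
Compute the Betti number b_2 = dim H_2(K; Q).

b_2=1

n_0=7 n_1=20 n_2=10  [Q]
∂1: piv[eg,eh,ej,ek,en,ez] rk=6  ker:gh,gj,gk,gz,hj,hk,hn,hz,jk,jn,jz,kn,kz,nz
∂2: piv[egh,egk,ehk,ejk,ejz,ekn,enz,hjz,jnz] rk=9  ker:ghk
b_2=(10−9)−0=1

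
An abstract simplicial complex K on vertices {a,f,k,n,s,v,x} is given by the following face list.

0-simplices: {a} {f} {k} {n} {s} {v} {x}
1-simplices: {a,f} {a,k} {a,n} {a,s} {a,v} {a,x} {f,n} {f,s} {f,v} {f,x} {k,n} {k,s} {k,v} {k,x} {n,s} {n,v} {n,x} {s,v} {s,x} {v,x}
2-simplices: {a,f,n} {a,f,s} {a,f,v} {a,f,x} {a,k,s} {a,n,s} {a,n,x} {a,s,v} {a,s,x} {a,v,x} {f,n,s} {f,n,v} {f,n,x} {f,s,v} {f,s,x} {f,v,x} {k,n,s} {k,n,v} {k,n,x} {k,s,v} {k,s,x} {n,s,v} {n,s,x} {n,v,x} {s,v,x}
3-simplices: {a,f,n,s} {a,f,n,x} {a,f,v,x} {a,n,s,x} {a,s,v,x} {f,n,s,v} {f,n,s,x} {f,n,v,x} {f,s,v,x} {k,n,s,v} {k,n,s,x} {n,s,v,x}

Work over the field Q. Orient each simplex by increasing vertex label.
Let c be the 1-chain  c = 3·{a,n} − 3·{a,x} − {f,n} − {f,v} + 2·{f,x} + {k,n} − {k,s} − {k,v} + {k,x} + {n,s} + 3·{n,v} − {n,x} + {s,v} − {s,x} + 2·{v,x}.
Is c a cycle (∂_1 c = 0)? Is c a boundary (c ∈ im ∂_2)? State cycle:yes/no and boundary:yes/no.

cycle:yes boundary:yes

n_0=7 n_1=20 n_2=25 n_3=12  [Q]
∂1: piv[af,ak,an,as,av,ax] rk=6  ker:fn,fs,fv,fx,kn,ks,kv,kx,ns,nv,nx,sv,sx,vx
∂2: piv[afn,afs,afv,afx,aks,ans,anx,asv,asx,avx,fnv,kns,knv,knx] rk=14  ker:fns,fnx,fsv,fsx,fvx,ksv,ksx,nsv,nsx,nvx,svx
∂3: piv[afns,afnx,afvx,ansx,asvx,fnsv,fnsx,fnvx,fsvx,knsv,knsx] rk=11  ker:nsvx
∂1c = 0
c vs im∂2: reduces to 0 ⇒ boundary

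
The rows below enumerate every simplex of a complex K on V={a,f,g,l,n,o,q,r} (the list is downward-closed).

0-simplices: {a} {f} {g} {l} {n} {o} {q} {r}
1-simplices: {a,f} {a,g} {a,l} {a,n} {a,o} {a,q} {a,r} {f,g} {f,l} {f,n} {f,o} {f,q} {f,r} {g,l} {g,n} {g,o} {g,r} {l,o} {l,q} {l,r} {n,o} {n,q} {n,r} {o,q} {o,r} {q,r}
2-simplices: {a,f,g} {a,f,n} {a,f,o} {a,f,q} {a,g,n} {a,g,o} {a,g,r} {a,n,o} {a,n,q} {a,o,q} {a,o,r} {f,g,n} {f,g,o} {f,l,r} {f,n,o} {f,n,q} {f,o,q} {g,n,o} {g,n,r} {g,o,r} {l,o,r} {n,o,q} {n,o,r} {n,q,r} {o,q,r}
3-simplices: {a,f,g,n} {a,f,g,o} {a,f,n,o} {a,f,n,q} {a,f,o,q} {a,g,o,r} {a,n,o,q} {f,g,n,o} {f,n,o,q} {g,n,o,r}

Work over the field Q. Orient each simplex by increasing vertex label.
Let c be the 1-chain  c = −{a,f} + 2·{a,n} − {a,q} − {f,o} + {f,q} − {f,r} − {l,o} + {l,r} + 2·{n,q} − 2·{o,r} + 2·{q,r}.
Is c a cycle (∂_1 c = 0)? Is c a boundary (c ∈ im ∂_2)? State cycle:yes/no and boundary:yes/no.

n_0=8 n_1=26 n_2=25 n_3=10  [Q]
∂1: piv[af,ag,al,an,ao,aq,ar] rk=7  ker:fg,fl,fn,fo,fq,fr,gl,gn,go,gr,lo,lq,lr,no,nq,nr,oq,or,qr
∂2: piv[afg,afn,afo,afq,agn,ago,agr,ano,anq,aoq,aor,flr,gnr,lor,nqr] rk=15  ker:fgn,fgo,fno,fnq,foq,gno,gor,noq,nor,oqr
∂3: piv[afgn,afgo,afno,afnq,afoq,agor,anoq,fgno,gnor] rk=9  ker:fnoq
∂1c = 0
c vs im∂2: residual ≠ 0 ⇒ not boundary

cycle:yes boundary:no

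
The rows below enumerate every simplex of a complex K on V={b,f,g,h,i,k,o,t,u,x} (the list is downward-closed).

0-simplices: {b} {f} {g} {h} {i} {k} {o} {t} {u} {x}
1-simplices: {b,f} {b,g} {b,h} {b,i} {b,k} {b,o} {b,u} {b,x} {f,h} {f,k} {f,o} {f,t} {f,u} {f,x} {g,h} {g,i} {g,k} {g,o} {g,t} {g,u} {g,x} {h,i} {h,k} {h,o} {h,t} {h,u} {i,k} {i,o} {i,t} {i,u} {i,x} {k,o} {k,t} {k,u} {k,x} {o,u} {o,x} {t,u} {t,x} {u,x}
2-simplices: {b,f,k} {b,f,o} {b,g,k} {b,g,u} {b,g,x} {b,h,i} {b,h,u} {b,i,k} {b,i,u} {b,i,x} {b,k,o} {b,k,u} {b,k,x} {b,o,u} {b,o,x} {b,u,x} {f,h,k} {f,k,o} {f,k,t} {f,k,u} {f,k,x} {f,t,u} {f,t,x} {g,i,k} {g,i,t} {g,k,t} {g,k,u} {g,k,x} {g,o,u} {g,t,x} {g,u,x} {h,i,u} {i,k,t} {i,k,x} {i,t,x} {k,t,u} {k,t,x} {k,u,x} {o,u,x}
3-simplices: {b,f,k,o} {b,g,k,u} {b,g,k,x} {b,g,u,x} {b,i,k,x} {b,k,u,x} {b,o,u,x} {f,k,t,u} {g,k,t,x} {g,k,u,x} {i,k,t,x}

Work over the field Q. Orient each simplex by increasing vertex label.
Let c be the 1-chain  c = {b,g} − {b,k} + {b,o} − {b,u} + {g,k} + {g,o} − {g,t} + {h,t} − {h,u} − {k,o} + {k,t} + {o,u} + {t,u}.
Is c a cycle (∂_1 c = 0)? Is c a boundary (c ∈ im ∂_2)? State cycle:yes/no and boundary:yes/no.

n_0=10 n_1=40 n_2=39 n_3=11  [Q]
∂1: piv[bf,bg,bh,bi,bk,bo,bu,bx,ft] rk=9  ker:fh,fk,fo,fu,fx,gh,gi,gk,go,gt,gu,gx,hi,hk,ho,ht,hu,ik,io,it,iu,ix,ko,kt,ku,kx,ou,ox,tu,tx,ux
∂2: piv[bfk,bfo,bgk,bgu,bgx,bhi,bhu,bik,biu,bix,bko,bku,bkx,bou,box,bux,fhk,fkt,fku,fkx,ftu,ftx,gik,git,gkt,gou] rk=26  ker:fko,gku,gkx,gtx,gux,hiu,ikt,ikx,itx,ktu,ktx,kux,oux
∂3: piv[bfko,bgku,bgkx,bgux,bikx,bkux,boux,fktu,gktx,iktx] rk=10  ker:gkux
∂1c = 0
c vs im∂2: residual ≠ 0 ⇒ not boundary

cycle:yes boundary:no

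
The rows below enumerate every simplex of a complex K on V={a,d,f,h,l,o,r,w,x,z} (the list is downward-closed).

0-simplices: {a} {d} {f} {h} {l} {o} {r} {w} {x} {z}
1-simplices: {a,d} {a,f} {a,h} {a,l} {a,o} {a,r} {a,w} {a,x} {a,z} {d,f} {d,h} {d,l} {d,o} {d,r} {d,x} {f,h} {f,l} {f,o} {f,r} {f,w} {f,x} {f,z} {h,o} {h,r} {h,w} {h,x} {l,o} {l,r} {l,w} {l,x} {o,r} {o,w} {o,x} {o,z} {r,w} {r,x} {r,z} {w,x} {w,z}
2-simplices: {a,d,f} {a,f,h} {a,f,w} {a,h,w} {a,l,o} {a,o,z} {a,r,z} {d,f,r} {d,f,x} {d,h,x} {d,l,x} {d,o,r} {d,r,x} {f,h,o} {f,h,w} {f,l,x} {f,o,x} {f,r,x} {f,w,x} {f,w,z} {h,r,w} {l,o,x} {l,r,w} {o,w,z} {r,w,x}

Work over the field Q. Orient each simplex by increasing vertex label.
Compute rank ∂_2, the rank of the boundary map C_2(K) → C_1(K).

rank∂_2=23

n_0=10 n_1=39 n_2=25  [Q]
∂1: piv[ad,af,ah,al,ao,ar,aw,ax,az] rk=9  ker:df,dh,dl,do,dr,dx,fh,fl,fo,fr,fw,fx,fz,ho,hr,hw,hx,lo,lr,lw,lx,or,ow,ox,oz,rw,rx,rz,wx,wz
∂2: piv[adf,afh,afw,ahw,alo,aoz,arz,dfr,dfx,dhx,dlx,dor,drx,fho,flx,fox,fwx,fwz,hrw,lox,lrw,owz,rwx] rk=23  ker:fhw,frx
rk∂_2=23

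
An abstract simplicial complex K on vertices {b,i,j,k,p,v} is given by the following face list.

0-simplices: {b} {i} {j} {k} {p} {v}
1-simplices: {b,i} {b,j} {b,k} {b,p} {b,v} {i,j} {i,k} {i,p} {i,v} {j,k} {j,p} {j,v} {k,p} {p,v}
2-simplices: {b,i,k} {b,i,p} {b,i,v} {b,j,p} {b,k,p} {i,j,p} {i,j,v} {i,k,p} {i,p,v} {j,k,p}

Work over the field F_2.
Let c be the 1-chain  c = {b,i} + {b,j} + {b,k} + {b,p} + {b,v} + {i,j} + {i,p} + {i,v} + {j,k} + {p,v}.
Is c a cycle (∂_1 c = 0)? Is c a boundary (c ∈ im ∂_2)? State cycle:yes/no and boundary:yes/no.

cycle:no boundary:no

n_0=6 n_1=14 n_2=10  [Z2]
∂1: piv[bi,bj,bk,bp,bv] rk=5  ker:ij,ik,ip,iv,jk,jp,jv,kp,pv
∂2: piv[bik,bip,biv,bjp,bkp,ijp,ijv,ipv,jkp] rk=9  ker:ikp
∂1c = {b} + {j} + {p} + {v}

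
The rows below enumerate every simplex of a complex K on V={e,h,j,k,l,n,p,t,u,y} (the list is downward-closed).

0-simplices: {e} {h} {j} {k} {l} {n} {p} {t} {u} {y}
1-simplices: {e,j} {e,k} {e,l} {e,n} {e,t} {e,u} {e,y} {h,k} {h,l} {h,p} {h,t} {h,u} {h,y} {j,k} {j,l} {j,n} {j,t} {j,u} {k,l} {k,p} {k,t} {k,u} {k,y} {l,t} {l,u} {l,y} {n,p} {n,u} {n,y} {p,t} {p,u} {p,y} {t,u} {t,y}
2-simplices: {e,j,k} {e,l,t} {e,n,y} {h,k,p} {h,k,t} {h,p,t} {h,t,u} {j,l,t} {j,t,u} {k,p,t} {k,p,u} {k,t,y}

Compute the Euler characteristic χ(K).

n_0=10 n_1=34 n_2=12
χ=+10−34+12=-12

χ(K)=-12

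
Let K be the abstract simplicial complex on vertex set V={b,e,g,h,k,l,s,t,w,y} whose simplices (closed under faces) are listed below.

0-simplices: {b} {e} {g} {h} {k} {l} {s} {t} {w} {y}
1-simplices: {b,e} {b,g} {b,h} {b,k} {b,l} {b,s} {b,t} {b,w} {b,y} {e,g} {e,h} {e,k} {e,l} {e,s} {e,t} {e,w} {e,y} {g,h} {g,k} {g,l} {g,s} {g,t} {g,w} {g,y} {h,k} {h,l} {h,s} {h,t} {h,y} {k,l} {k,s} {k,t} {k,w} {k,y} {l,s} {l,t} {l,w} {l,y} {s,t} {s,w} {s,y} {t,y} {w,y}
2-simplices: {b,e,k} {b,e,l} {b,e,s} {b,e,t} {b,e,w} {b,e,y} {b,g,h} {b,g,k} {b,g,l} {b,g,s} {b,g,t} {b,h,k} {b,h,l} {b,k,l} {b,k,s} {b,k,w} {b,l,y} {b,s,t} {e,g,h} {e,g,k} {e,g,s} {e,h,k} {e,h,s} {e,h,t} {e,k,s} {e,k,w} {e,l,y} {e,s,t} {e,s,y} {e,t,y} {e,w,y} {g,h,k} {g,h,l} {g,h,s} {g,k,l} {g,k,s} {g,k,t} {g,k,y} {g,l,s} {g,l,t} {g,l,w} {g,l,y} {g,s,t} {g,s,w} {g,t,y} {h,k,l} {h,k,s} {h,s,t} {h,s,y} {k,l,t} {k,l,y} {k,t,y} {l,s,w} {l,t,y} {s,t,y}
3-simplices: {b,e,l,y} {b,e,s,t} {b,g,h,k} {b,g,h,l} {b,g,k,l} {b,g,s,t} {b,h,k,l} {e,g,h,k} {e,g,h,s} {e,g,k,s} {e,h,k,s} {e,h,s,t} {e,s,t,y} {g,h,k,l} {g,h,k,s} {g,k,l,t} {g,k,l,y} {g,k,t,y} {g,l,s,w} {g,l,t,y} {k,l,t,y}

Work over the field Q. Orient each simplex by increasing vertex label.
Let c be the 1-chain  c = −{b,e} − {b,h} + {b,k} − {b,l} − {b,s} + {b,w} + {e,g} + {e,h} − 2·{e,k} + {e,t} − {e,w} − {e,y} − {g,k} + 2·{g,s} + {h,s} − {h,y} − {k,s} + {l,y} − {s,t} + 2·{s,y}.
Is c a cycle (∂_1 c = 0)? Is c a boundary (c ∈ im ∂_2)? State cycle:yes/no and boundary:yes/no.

n_0=10 n_1=43 n_2=55 n_3=21  [Q]
∂1: piv[be,bg,bh,bk,bl,bs,bt,bw,by] rk=9  ker:eg,eh,ek,el,es,et,ew,ey,gh,gk,gl,gs,gt,gw,gy,hk,hl,hs,ht,hy,kl,ks,kt,kw,ky,ls,lt,lw,ly,st,sw,sy,ty,wy
∂2: piv[bek,bel,bes,bet,bew,bey,bgh,bgk,bgl,bgs,bgt,bhk,bhl,bkl,bks,bkw,bly,bst,egh,egk,ehs,eht,esy,ety,ewy,gkt,gky,gls,glt,glw,gly,gsw,hsy] rk=33  ker:egs,ehk,eks,ekw,ely,est,ghk,ghl,ghs,gkl,gks,gst,gty,hkl,hks,hst,klt,kly,kty,lsw,lty,sty
∂3: piv[bely,best,bghk,bghl,bgkl,bgst,bhkl,eghk,eghs,egks,ehks,ehst,esty,gklt,gkly,gkty,glsw,glty] rk=18  ker:ghkl,ghks,klty
∂1c = 2·{b} − {k} − 2·{l} + {y}

cycle:no boundary:no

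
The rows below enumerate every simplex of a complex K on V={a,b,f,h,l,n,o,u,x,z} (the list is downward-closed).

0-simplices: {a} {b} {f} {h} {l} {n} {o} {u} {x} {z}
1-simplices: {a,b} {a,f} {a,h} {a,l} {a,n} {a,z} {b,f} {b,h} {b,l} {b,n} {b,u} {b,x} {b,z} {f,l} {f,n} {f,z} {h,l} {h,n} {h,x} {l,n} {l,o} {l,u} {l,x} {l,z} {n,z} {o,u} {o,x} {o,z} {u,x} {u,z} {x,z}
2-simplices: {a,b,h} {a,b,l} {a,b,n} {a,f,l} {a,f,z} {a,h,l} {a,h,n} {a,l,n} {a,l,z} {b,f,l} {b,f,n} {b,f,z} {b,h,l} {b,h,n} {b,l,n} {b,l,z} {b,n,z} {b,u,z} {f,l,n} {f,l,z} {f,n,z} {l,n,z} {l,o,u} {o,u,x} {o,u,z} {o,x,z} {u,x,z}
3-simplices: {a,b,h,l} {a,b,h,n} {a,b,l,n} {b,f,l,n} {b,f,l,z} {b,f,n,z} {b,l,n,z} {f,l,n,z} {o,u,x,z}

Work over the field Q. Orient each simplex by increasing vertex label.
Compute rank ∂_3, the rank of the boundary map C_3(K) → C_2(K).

n_0=10 n_1=31 n_2=27 n_3=9  [Q]
∂1: piv[ab,af,ah,al,an,az,bu,bx,lo] rk=9  ker:bf,bh,bl,bn,bz,fl,fn,fz,hl,hn,hx,ln,lu,lx,lz,nz,ou,ox,oz,ux,uz,xz
∂2: piv[abh,abl,abn,afl,afz,ahl,ahn,aln,alz,bfl,bfn,bfz,bnz,buz,lou,oux,ouz,oxz] rk=18  ker:bhl,bhn,bln,blz,fln,flz,fnz,lnz,uxz
∂3: piv[abhl,abhn,abln,bfln,bflz,bfnz,blnz,ouxz] rk=8  ker:flnz
rk∂_3=8

rank∂_3=8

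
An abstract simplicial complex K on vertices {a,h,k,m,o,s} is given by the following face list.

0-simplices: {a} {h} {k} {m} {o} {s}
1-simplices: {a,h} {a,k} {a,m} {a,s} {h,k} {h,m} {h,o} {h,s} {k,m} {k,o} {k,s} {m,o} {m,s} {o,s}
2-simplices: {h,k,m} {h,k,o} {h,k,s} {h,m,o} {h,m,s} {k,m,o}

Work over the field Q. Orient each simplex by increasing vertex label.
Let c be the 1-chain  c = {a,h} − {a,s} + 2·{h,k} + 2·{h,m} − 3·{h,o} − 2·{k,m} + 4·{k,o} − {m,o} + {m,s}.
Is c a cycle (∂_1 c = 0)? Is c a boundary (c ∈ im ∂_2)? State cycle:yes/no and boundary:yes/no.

cycle:yes boundary:no

n_0=6 n_1=14 n_2=6  [Q]
∂1: piv[ah,ak,am,as,ho] rk=5  ker:hk,hm,hs,km,ko,ks,mo,ms,os
∂2: piv[hkm,hko,hks,hmo,hms] rk=5  ker:kmo
∂1c = 0
c vs im∂2: residual ≠ 0 ⇒ not boundary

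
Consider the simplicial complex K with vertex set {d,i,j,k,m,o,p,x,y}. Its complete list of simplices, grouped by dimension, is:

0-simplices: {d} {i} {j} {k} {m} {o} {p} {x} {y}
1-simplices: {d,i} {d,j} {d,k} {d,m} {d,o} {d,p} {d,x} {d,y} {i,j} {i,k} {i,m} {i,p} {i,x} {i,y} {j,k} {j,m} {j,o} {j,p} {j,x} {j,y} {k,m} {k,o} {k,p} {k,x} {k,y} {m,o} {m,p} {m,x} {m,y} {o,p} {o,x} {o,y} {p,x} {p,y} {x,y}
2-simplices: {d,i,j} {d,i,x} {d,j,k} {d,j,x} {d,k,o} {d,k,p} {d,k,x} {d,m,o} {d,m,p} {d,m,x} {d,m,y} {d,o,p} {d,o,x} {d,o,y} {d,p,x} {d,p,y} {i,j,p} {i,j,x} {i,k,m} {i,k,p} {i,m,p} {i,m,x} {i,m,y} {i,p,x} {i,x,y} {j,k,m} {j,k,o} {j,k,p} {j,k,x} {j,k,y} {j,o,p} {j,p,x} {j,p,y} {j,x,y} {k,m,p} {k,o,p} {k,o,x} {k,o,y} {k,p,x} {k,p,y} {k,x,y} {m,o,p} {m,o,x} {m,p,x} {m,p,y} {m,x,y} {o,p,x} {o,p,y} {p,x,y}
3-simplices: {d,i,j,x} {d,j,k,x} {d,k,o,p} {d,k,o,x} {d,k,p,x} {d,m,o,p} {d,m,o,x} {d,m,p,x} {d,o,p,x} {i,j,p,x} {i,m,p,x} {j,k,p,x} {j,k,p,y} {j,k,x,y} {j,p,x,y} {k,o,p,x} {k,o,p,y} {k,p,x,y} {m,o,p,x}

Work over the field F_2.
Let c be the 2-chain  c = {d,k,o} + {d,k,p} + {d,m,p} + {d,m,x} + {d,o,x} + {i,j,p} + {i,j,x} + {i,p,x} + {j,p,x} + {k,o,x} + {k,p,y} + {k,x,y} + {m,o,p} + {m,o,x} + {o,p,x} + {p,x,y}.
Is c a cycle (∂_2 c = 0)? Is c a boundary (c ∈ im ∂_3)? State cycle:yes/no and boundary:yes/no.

n_0=9 n_1=35 n_2=49 n_3=19  [Z2]
∂1: piv[di,dj,dk,dm,do,dp,dx,dy] rk=8  ker:ij,ik,im,ip,ix,iy,jk,jm,jo,jp,jx,jy,km,ko,kp,kx,ky,mo,mp,mx,my,op,ox,oy,px,py,xy
∂2: piv[dij,dix,djk,djx,dko,dkp,dkx,dmo,dmp,dmx,dmy,dop,dox,doy,dpx,dpy,ijp,ikm,ikp,imp,imx,imy,ixy,jkm,jko,jky,jpy] rk=27  ker:ijx,ipx,jkp,jkx,jop,jpx,jxy,kmp,kop,kox,koy,kpx,kpy,kxy,mop,mox,mpx,mpy,mxy,opx,opy,pxy
∂3: piv[dijx,djkx,dkop,dkox,dkpx,dmop,dmox,dmpx,dopx,ijpx,impx,jkpx,jkpy,jkxy,jpxy,kopy] rk=16  ker:kopx,kpxy,mopx
∂2c = 0
c vs im∂3: reduces to 0 ⇒ boundary

cycle:yes boundary:yes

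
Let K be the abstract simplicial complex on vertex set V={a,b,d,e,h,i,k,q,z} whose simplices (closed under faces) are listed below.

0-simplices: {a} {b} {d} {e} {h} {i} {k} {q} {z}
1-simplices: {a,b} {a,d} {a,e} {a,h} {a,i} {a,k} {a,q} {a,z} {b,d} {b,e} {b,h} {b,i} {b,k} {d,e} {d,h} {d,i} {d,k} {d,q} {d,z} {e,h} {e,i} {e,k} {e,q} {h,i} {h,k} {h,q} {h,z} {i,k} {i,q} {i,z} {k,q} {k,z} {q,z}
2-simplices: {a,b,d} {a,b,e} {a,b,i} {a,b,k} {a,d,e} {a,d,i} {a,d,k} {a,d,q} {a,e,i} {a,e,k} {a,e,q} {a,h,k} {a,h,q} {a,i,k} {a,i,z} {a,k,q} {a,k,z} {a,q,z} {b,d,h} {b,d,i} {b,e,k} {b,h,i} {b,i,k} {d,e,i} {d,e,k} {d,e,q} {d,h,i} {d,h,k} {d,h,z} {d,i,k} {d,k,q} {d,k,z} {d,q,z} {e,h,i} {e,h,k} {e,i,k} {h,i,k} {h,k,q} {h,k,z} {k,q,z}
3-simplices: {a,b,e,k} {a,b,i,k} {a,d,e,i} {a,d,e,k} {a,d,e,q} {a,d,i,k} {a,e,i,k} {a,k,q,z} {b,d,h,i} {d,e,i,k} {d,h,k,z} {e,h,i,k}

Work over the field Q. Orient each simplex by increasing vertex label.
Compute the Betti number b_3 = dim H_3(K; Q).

b_3=1

n_0=9 n_1=33 n_2=40 n_3=12  [Q]
∂1: piv[ab,ad,ae,ah,ai,ak,aq,az] rk=8  ker:bd,be,bh,bi,bk,de,dh,di,dk,dq,dz,eh,ei,ek,eq,hi,hk,hq,hz,ik,iq,iz,kq,kz,qz
∂2: piv[abd,abe,abi,abk,ade,adi,adk,adq,aei,aek,aeq,ahk,ahq,aik,aiz,akq,akz,aqz,bdh,bhi,dhk,dhz,dkz,ehi] rk=24  ker:bdi,bek,bik,dei,dek,deq,dhi,dik,dkq,dqz,ehk,eik,hik,hkq,hkz,kqz
∂3: piv[abek,abik,adei,adek,adeq,adik,aeik,akqz,bdhi,dhkz,ehik] rk=11  ker:deik
b_3=(12−11)−0=1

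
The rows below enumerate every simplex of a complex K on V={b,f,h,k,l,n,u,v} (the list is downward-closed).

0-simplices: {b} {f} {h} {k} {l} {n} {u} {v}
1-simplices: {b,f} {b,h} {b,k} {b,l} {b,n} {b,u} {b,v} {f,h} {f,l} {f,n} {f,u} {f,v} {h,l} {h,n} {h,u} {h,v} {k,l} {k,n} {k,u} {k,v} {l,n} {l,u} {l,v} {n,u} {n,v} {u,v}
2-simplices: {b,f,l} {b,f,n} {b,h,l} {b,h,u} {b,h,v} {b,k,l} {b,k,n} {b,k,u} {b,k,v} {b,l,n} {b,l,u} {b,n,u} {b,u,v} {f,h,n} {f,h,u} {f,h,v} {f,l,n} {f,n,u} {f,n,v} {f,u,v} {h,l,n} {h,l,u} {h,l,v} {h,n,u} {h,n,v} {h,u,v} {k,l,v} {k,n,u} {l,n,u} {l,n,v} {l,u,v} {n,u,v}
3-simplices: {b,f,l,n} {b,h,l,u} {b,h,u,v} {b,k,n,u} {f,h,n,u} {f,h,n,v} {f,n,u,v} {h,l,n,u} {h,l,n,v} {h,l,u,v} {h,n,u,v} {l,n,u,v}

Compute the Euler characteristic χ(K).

χ(K)=2

n_0=8 n_1=26 n_2=32 n_3=12
χ=+8−26+32−12=2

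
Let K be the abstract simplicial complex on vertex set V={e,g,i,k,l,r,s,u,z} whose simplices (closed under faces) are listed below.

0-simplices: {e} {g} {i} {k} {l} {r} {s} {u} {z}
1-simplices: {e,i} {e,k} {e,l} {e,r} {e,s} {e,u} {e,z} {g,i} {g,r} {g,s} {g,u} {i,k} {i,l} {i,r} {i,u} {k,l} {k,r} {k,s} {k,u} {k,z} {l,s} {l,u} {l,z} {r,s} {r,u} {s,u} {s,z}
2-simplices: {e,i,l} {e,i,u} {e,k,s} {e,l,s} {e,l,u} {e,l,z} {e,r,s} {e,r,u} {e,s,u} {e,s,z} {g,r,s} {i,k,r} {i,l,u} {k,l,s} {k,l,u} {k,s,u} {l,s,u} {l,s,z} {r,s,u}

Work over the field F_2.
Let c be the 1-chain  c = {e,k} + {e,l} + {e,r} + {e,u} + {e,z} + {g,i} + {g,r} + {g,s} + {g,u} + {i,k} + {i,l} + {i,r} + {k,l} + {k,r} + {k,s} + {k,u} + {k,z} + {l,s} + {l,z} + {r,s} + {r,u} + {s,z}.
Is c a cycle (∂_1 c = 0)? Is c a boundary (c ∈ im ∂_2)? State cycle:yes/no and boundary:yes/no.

n_0=9 n_1=27 n_2=19  [Z2]
∂1: piv[ei,ek,el,er,es,eu,ez,gi] rk=8  ker:gr,gs,gu,ik,il,ir,iu,kl,kr,ks,ku,kz,ls,lu,lz,rs,ru,su,sz
∂2: piv[eil,eiu,eks,els,elu,elz,ers,eru,esu,esz,grs,ikr,kls,klu] rk=14  ker:ilu,ksu,lsu,lsz,rsu
∂1c = {e} + {k} + {l} + {s}

cycle:no boundary:no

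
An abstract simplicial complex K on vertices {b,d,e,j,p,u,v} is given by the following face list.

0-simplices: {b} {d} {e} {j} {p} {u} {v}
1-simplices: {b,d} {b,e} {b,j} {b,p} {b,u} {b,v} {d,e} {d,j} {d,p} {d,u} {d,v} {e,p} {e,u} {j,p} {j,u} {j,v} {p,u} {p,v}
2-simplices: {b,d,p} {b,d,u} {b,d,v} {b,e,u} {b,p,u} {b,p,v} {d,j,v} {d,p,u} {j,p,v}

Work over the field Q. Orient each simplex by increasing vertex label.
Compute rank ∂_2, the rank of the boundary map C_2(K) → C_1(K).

rank∂_2=8

n_0=7 n_1=18 n_2=9  [Q]
∂1: piv[bd,be,bj,bp,bu,bv] rk=6  ker:de,dj,dp,du,dv,ep,eu,jp,ju,jv,pu,pv
∂2: piv[bdp,bdu,bdv,beu,bpu,bpv,djv,jpv] rk=8  ker:dpu
rk∂_2=8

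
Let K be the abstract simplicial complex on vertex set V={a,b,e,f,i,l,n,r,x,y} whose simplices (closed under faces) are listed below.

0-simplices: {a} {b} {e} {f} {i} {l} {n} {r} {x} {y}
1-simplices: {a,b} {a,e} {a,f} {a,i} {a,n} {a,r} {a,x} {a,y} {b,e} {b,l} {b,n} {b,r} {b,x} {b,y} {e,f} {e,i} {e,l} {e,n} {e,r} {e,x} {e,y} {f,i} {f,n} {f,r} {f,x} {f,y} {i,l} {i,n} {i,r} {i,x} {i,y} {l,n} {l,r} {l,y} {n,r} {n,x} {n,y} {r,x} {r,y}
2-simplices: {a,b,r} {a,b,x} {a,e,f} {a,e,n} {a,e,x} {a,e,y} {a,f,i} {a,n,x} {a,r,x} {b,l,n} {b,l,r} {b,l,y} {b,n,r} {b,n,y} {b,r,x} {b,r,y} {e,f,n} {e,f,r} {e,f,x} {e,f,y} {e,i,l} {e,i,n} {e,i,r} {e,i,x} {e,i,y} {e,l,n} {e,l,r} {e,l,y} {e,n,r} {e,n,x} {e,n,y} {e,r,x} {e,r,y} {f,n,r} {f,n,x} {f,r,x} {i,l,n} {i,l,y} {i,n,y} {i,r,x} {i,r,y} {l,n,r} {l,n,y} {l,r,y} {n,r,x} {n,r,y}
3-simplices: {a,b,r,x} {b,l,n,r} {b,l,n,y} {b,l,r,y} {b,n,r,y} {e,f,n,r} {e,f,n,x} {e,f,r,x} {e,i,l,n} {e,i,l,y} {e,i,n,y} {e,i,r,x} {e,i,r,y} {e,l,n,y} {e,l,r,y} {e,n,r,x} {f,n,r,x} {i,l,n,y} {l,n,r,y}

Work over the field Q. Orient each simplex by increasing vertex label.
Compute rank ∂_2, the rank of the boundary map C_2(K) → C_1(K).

n_0=10 n_1=39 n_2=46 n_3=19  [Q]
∂1: piv[ab,ae,af,ai,an,ar,ax,ay,bl] rk=9  ker:be,bn,br,bx,by,ef,ei,el,en,er,ex,ey,fi,fn,fr,fx,fy,il,in,ir,ix,iy,ln,lr,ly,nr,nx,ny,rx,ry
∂2: piv[abr,abx,aef,aen,aex,aey,afi,anx,arx,bln,blr,bly,bnr,bny,bry,efn,efr,efx,efy,eil,ein,eir,eix,eiy,eln,elr,ely,erx] rk=28  ker:brx,enr,enx,eny,ery,fnr,fnx,frx,iln,ily,iny,irx,iry,lnr,lny,lry,nrx,nry
∂3: piv[abrx,blnr,blny,blry,bnry,efnr,efnx,efrx,eiln,eily,einy,eirx,eiry,elny,elry,enrx] rk=16  ker:fnrx,ilny,lnry
rk∂_2=28

rank∂_2=28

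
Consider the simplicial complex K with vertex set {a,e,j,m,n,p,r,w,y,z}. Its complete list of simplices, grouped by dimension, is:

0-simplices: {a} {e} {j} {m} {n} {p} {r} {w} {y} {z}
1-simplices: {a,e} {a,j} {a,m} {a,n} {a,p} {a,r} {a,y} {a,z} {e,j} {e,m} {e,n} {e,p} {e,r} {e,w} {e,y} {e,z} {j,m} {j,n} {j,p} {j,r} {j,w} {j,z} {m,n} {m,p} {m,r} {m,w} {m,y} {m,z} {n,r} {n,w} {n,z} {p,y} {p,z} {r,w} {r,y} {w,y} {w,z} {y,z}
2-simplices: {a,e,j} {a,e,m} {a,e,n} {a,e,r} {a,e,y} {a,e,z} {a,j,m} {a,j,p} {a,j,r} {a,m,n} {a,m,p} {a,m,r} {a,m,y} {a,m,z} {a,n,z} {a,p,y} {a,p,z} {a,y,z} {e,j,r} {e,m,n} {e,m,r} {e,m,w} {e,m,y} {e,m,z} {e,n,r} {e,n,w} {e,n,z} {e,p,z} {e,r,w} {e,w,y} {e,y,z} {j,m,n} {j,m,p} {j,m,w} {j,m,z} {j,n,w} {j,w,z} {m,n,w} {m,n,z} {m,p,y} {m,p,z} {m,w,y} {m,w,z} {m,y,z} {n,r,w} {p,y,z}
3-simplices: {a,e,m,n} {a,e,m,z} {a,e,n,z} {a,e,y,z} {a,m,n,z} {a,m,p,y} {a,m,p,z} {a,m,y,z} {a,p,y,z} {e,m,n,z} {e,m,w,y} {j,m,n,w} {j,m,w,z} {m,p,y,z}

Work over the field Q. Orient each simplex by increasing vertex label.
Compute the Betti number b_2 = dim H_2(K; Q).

b_2=6

n_0=10 n_1=38 n_2=46 n_3=14  [Q]
∂1: piv[ae,aj,am,an,ap,ar,ay,az,ew] rk=9  ker:ej,em,en,ep,er,ey,ez,jm,jn,jp,jr,jw,jz,mn,mp,mr,mw,my,mz,nr,nw,nz,py,pz,rw,ry,wy,wz,yz
∂2: piv[aej,aem,aen,aer,aey,aez,ajm,ajp,ajr,amn,amp,amr,amy,amz,anz,apy,apz,ayz,emw,enr,enw,epz,erw,ewy,jmn,jmw,jmz,jwz] rk=28  ker:ejr,emn,emr,emy,emz,enz,eyz,jmp,jnw,mnw,mnz,mpy,mpz,mwy,mwz,myz,nrw,pyz
∂3: piv[aemn,aemz,aenz,aeyz,amnz,ampy,ampz,amyz,apyz,emwy,jmnw,jmwz] rk=12  ker:emnz,mpyz
b_2=(46−28)−12=6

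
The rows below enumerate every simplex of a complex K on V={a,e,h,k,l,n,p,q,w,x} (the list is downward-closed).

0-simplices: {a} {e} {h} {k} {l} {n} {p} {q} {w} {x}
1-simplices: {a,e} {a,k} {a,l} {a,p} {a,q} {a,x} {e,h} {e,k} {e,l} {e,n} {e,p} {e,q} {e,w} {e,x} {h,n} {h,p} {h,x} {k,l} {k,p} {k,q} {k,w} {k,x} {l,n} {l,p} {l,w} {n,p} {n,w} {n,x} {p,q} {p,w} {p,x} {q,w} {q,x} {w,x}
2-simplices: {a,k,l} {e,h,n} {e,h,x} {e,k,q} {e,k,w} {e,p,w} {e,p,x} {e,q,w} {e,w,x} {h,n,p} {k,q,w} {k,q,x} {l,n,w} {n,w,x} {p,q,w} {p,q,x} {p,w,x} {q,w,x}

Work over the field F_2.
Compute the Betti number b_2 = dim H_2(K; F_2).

b_2=3

n_0=10 n_1=34 n_2=18  [Z2]
∂1: piv[ae,ak,al,ap,aq,ax,eh,en,ew] rk=9  ker:ek,el,ep,eq,ex,hn,hp,hx,kl,kp,kq,kw,kx,ln,lp,lw,np,nw,nx,pq,pw,px,qw,qx,wx
∂2: piv[akl,ehn,ehx,ekq,ekw,epw,epx,eqw,ewx,hnp,kqx,lnw,nwx,pqw,pqx] rk=15  ker:kqw,pwx,qwx
b_2=(18−15)−0=3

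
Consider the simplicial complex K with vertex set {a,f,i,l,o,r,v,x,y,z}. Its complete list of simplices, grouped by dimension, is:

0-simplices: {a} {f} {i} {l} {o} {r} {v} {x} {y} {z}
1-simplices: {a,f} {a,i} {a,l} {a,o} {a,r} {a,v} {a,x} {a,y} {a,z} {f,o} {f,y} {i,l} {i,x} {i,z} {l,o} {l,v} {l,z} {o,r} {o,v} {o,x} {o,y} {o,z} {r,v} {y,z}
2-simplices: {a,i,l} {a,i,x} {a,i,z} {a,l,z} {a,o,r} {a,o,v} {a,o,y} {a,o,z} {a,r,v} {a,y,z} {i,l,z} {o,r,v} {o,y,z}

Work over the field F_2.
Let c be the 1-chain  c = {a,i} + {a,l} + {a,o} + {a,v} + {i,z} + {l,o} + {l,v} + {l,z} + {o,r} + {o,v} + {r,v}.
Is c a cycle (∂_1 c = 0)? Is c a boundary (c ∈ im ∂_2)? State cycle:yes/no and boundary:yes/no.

cycle:yes boundary:no

n_0=10 n_1=24 n_2=13  [Z2]
∂1: piv[af,ai,al,ao,ar,av,ax,ay,az] rk=9  ker:fo,fy,il,ix,iz,lo,lv,lz,or,ov,ox,oy,oz,rv,yz
∂2: piv[ail,aix,aiz,alz,aor,aov,aoy,aoz,arv,ayz] rk=10  ker:ilz,orv,oyz
∂1c = 0
c vs im∂2: residual ≠ 0 ⇒ not boundary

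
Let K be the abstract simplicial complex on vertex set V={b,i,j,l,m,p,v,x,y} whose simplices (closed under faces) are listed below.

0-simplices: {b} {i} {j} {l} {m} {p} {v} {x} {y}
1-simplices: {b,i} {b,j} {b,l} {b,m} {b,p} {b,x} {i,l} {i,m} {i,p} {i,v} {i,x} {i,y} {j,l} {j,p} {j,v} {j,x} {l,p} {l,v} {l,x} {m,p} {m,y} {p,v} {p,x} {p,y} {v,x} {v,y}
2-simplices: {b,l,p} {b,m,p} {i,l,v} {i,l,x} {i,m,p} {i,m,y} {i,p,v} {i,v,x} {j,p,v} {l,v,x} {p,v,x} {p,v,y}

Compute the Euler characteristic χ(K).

χ(K)=-5

n_0=9 n_1=26 n_2=12
χ=+9−26+12=-5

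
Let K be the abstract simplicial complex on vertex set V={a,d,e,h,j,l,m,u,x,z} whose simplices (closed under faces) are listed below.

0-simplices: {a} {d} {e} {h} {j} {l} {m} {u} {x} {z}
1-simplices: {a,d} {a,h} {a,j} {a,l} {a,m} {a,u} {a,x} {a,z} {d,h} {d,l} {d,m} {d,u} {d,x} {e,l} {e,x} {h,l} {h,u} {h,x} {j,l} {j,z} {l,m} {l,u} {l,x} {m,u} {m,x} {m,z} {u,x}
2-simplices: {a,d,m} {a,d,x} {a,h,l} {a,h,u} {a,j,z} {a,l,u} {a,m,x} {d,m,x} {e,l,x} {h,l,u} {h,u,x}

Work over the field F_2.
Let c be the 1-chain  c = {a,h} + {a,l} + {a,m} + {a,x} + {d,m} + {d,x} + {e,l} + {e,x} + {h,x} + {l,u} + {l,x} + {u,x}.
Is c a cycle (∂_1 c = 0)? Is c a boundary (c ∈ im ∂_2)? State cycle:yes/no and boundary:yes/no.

n_0=10 n_1=27 n_2=11  [Z2]
∂1: piv[ad,ah,aj,al,am,au,ax,az,el] rk=9  ker:dh,dl,dm,du,dx,ex,hl,hu,hx,jl,jz,lm,lu,lx,mu,mx,mz,ux
∂2: piv[adm,adx,ahl,ahu,ajz,alu,amx,elx,hux] rk=9  ker:dmx,hlu
∂1c = 0
c vs im∂2: reduces to 0 ⇒ boundary

cycle:yes boundary:yes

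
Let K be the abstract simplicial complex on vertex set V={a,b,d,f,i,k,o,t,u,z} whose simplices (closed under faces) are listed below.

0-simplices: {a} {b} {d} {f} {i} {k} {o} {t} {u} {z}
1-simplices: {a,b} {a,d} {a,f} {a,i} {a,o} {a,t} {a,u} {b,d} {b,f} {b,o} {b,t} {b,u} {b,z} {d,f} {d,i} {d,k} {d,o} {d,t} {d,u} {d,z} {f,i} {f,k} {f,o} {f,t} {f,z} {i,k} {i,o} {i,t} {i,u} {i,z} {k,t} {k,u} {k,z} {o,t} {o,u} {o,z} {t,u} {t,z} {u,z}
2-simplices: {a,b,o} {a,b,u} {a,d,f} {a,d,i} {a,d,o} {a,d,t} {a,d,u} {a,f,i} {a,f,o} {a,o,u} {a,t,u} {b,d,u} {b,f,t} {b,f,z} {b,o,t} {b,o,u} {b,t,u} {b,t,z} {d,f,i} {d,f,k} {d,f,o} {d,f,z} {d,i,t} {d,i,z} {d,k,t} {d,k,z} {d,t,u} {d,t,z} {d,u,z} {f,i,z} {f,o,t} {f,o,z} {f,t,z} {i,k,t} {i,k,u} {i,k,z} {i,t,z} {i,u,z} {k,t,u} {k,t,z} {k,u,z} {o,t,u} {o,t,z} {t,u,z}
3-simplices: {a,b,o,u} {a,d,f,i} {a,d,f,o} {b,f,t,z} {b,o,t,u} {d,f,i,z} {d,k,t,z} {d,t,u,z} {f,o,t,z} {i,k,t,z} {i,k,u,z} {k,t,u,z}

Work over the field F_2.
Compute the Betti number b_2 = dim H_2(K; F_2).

n_0=10 n_1=39 n_2=44 n_3=12  [Z2]
∂1: piv[ab,ad,af,ai,ao,at,au,bz,dk] rk=9  ker:bd,bf,bo,bt,bu,df,di,do,dt,du,dz,fi,fk,fo,ft,fz,ik,io,it,iu,iz,kt,ku,kz,ot,ou,oz,tu,tz,uz
∂2: piv[abo,abu,adf,adi,ado,adt,adu,afi,afo,aou,atu,bdu,bft,bfz,bot,btu,btz,dfk,dfz,dit,diz,dkt,dkz,dtz,duz,foz,ikt,iku,iuz] rk=29  ker:bou,dfi,dfo,dtu,fiz,fot,ftz,ikz,itz,ktu,ktz,kuz,otu,otz,tuz
∂3: piv[abou,adfi,adfo,bftz,botu,dfiz,dktz,dtuz,fotz,iktz,ikuz,ktuz] rk=12
b_2=(44−29)−12=3

b_2=3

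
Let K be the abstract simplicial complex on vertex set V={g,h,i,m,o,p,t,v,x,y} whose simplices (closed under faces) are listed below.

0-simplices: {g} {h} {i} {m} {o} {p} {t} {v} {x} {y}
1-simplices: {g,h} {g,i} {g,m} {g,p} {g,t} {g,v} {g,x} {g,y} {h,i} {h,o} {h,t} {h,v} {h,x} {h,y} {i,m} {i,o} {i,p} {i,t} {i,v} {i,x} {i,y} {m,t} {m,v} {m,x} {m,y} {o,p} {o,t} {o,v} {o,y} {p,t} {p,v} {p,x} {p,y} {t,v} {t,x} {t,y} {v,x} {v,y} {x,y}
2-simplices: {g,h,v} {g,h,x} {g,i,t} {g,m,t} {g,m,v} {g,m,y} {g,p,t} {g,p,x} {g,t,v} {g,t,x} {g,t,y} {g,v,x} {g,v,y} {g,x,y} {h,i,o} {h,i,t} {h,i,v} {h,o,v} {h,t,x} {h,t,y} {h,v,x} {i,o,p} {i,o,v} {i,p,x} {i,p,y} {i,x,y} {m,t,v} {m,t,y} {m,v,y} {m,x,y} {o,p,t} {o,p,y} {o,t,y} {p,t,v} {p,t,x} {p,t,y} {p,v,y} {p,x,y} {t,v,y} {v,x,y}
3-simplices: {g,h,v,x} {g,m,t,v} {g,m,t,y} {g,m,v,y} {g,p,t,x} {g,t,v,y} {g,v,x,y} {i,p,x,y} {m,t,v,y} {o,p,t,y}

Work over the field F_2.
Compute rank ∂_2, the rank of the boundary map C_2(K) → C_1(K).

n_0=10 n_1=39 n_2=40 n_3=10  [Z2]
∂1: piv[gh,gi,gm,gp,gt,gv,gx,gy,ho] rk=9  ker:hi,ht,hv,hx,hy,im,io,ip,it,iv,ix,iy,mt,mv,mx,my,op,ot,ov,oy,pt,pv,px,py,tv,tx,ty,vx,vy,xy
∂2: piv[ghv,ghx,git,gmt,gmv,gmy,gpt,gpx,gtv,gtx,gty,gvx,gvy,gxy,hio,hit,hiv,hov,htx,hty,iop,ipx,ipy,ixy,mxy,opt,opy,ptv] rk=28  ker:hvx,iov,mtv,mty,mvy,oty,ptx,pty,pvy,pxy,tvy,vxy
∂3: piv[ghvx,gmtv,gmty,gmvy,gptx,gtvy,gvxy,ipxy,opty] rk=9  ker:mtvy
rk∂_2=28

rank∂_2=28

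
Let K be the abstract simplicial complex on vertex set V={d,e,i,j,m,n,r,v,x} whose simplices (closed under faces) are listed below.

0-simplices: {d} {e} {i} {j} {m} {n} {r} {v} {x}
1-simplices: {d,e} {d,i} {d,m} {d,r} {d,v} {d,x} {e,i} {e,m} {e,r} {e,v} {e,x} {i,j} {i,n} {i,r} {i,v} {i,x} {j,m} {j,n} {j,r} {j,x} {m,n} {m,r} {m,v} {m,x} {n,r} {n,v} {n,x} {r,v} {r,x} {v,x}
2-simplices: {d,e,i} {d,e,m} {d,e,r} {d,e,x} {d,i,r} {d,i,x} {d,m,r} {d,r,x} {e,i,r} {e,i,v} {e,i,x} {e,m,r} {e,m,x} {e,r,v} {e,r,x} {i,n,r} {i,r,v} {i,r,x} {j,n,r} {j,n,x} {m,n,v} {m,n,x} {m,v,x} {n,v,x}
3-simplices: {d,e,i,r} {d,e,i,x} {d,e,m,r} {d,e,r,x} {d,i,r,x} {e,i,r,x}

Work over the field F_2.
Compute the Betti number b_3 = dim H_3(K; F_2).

b_3=1

n_0=9 n_1=30 n_2=24 n_3=6  [Z2]
∂1: piv[de,di,dm,dr,dv,dx,ij,in] rk=8  ker:ei,em,er,ev,ex,ir,iv,ix,jm,jn,jr,jx,mn,mr,mv,mx,nr,nv,nx,rv,rx,vx
∂2: piv[dei,dem,der,dex,dir,dix,dmr,drx,eiv,emx,erv,inr,jnr,jnx,mnv,mnx,mvx] rk=17  ker:eir,eix,emr,erx,irv,irx,nvx
∂3: piv[deir,deix,demr,derx,dirx] rk=5  ker:eirx
b_3=(6−5)−0=1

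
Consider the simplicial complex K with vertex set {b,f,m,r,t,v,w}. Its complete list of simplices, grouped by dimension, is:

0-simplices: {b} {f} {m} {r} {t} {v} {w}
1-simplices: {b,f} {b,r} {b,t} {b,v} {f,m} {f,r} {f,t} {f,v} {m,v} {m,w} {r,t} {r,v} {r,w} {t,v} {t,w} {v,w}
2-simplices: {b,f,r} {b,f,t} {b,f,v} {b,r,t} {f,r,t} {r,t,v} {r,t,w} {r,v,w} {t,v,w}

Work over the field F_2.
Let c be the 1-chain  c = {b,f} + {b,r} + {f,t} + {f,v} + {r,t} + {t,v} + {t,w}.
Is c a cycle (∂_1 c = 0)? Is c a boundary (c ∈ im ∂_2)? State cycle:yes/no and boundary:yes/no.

n_0=7 n_1=16 n_2=9  [Z2]
∂1: piv[bf,br,bt,bv,fm,mw] rk=6  ker:fr,ft,fv,mv,rt,rv,rw,tv,tw,vw
∂2: piv[bfr,bft,bfv,brt,rtv,rtw,rvw] rk=7  ker:frt,tvw
∂1c = {f} + {w}

cycle:no boundary:no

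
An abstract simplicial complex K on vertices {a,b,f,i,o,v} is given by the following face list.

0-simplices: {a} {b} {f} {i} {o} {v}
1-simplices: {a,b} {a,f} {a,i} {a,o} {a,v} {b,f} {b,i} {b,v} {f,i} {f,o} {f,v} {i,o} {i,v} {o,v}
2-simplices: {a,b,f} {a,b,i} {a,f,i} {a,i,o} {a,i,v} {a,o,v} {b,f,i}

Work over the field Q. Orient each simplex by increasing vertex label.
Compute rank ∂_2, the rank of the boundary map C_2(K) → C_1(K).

rank∂_2=6

n_0=6 n_1=14 n_2=7  [Q]
∂1: piv[ab,af,ai,ao,av] rk=5  ker:bf,bi,bv,fi,fo,fv,io,iv,ov
∂2: piv[abf,abi,afi,aio,aiv,aov] rk=6  ker:bfi
rk∂_2=6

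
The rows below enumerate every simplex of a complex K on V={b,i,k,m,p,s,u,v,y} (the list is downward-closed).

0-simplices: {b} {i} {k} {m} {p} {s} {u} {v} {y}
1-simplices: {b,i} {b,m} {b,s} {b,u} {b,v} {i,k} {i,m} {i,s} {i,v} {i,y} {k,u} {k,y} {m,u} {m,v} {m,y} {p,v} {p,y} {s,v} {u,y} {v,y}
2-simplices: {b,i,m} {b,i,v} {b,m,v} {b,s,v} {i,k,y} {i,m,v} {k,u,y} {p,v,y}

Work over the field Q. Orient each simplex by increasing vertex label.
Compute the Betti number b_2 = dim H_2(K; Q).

n_0=9 n_1=20 n_2=8  [Q]
∂1: piv[bi,bm,bs,bu,bv,ik,iy,pv] rk=8  ker:im,is,iv,ku,ky,mu,mv,my,py,sv,uy,vy
∂2: piv[bim,biv,bmv,bsv,iky,kuy,pvy] rk=7  ker:imv
b_2=(8−7)−0=1

b_2=1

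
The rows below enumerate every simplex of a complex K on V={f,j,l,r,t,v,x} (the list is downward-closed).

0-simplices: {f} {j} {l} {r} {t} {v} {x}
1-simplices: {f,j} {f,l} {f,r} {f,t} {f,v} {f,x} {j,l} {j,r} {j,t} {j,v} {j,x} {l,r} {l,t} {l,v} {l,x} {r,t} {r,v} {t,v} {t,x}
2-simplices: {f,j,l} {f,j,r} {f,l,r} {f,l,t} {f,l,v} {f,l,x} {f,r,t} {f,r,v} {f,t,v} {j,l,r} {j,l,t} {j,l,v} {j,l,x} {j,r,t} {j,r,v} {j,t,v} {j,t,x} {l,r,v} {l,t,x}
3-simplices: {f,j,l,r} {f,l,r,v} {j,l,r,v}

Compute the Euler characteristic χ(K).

n_0=7 n_1=19 n_2=19 n_3=3
χ=+7−19+19−3=4

χ(K)=4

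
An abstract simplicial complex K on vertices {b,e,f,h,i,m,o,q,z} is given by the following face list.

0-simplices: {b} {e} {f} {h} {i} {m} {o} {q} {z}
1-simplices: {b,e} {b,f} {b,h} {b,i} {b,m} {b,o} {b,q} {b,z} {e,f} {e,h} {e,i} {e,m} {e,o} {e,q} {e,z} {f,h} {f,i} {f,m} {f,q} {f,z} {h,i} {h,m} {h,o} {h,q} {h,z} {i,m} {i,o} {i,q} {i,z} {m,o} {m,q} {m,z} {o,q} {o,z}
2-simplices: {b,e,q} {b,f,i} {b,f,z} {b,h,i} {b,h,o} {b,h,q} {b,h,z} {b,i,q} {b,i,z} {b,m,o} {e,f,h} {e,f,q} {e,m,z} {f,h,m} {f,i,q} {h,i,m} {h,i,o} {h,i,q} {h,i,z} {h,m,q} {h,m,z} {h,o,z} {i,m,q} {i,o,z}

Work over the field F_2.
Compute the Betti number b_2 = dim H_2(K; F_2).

n_0=9 n_1=34 n_2=24  [Z2]
∂1: piv[be,bf,bh,bi,bm,bo,bq,bz] rk=8  ker:ef,eh,ei,em,eo,eq,ez,fh,fi,fm,fq,fz,hi,hm,ho,hq,hz,im,io,iq,iz,mo,mq,mz,oq,oz
∂2: piv[beq,bfi,bfz,bhi,bho,bhq,bhz,biq,biz,bmo,efh,efq,emz,fhm,fiq,him,hio,hmq,hmz,hoz] rk=20  ker:hiq,hiz,imq,ioz
b_2=(24−20)−0=4

b_2=4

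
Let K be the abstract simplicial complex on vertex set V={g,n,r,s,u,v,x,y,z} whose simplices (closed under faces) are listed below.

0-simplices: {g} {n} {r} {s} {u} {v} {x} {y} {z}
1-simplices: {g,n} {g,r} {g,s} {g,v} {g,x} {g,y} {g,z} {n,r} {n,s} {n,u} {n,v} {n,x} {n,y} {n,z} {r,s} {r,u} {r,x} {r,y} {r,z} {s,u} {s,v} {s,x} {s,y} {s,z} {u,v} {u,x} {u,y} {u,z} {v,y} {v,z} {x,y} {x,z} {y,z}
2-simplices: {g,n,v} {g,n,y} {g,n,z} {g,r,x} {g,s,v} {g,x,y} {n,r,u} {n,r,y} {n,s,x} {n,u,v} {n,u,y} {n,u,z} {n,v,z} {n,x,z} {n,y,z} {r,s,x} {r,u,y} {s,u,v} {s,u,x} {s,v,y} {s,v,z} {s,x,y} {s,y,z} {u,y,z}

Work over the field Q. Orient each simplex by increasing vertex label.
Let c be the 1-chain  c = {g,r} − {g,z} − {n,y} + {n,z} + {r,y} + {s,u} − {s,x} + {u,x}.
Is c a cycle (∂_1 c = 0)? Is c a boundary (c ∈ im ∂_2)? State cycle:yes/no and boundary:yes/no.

cycle:yes boundary:no

n_0=9 n_1=33 n_2=24  [Q]
∂1: piv[gn,gr,gs,gv,gx,gy,gz,nu] rk=8  ker:nr,ns,nv,nx,ny,nz,rs,ru,rx,ry,rz,su,sv,sx,sy,sz,uv,ux,uy,uz,vy,vz,xy,xz,yz
∂2: piv[gnv,gny,gnz,grx,gsv,gxy,nru,nry,nsx,nuv,nuy,nuz,nvz,nxz,nyz,rsx,suv,sux,svy,svz,sxy,syz] rk=22  ker:ruy,uyz
∂1c = 0
c vs im∂2: residual ≠ 0 ⇒ not boundary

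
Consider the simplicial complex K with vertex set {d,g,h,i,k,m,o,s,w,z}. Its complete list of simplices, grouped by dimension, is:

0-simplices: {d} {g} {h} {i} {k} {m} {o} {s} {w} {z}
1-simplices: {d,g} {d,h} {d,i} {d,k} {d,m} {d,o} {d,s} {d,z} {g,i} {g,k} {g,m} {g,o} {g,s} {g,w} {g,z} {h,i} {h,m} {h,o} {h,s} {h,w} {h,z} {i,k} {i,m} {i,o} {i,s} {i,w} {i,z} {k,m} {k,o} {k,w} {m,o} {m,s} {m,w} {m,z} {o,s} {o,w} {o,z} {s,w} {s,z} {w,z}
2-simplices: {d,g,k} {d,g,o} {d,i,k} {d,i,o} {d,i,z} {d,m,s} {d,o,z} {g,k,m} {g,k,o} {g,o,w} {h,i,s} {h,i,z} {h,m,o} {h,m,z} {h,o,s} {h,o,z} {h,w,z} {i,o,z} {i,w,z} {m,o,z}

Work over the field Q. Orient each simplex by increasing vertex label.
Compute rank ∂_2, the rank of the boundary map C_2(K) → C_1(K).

n_0=10 n_1=40 n_2=20  [Q]
∂1: piv[dg,dh,di,dk,dm,do,ds,dz,gw] rk=9  ker:gi,gk,gm,go,gs,gz,hi,hm,ho,hs,hw,hz,ik,im,io,is,iw,iz,km,ko,kw,mo,ms,mw,mz,os,ow,oz,sw,sz,wz
∂2: piv[dgk,dgo,dik,dio,diz,dms,doz,gkm,gko,gow,his,hiz,hmo,hmz,hos,hoz,hwz,iwz] rk=18  ker:ioz,moz
rk∂_2=18

rank∂_2=18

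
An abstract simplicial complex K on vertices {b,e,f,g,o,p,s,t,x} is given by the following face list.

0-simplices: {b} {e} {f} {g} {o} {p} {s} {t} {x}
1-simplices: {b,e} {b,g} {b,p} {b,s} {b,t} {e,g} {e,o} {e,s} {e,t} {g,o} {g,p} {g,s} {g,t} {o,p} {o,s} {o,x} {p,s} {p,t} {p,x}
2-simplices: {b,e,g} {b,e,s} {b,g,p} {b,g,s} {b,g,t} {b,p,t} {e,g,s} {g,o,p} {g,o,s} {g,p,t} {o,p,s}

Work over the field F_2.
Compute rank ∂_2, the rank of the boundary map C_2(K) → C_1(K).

n_0=9 n_1=19 n_2=11  [Z2]
∂1: piv[be,bg,bp,bs,bt,eo,ox] rk=7  ker:eg,es,et,go,gp,gs,gt,op,os,ps,pt,px
∂2: piv[beg,bes,bgp,bgs,bgt,bpt,gop,gos,ops] rk=9  ker:egs,gpt
rk∂_2=9

rank∂_2=9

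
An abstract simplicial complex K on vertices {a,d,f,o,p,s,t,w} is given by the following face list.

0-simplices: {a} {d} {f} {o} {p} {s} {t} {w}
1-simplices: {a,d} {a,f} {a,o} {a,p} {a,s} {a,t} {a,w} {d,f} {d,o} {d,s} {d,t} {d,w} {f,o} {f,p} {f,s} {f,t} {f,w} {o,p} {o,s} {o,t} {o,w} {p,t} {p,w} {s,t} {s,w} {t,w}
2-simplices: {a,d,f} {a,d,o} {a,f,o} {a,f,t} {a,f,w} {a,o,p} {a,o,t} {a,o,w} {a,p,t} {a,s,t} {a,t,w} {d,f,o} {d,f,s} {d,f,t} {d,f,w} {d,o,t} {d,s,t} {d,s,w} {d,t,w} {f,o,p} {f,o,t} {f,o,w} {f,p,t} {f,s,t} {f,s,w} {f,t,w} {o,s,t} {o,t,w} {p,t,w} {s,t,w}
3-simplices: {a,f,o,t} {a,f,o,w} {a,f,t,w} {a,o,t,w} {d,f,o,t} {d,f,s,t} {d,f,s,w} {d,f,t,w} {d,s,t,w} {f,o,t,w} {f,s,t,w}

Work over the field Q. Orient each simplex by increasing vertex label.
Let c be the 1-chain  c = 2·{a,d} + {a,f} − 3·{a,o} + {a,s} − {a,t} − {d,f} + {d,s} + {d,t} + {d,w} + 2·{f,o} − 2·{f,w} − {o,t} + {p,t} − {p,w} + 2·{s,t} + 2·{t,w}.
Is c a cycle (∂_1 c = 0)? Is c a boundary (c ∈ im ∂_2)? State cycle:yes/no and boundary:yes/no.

n_0=8 n_1=26 n_2=30 n_3=11  [Q]
∂1: piv[ad,af,ao,ap,as,at,aw] rk=7  ker:df,do,ds,dt,dw,fo,fp,fs,ft,fw,op,os,ot,ow,pt,pw,st,sw,tw
∂2: piv[adf,ado,afo,aft,afw,aop,aot,aow,apt,ast,atw,dfs,dft,dfw,dst,dsw,fop,ost,ptw] rk=19  ker:dfo,dot,dtw,fot,fow,fpt,fst,fsw,ftw,otw,stw
∂3: piv[afot,afow,aftw,aotw,dfot,dfst,dfsw,dftw,dstw] rk=9  ker:fotw,fstw
∂1c = 0
c vs im∂2: reduces to 0 ⇒ boundary

cycle:yes boundary:yes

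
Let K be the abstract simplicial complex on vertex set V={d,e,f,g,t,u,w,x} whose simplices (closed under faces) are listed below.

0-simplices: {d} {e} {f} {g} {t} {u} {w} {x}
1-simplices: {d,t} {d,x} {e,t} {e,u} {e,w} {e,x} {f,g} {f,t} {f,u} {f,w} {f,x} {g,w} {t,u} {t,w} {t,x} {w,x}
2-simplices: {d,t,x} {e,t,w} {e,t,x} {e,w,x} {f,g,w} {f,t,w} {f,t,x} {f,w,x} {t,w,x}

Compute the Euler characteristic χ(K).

χ(K)=1

n_0=8 n_1=16 n_2=9
χ=+8−16+9=1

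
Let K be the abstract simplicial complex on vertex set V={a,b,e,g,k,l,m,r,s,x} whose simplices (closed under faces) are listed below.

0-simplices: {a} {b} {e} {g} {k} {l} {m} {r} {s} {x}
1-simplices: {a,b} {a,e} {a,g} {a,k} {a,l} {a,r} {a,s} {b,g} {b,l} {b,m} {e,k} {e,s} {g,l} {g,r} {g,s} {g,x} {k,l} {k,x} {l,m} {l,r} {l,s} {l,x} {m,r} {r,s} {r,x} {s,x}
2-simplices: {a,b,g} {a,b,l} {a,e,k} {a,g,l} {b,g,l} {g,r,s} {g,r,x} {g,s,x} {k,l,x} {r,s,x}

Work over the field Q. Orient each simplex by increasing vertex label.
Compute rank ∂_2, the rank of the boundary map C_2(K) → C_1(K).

n_0=10 n_1=26 n_2=10  [Q]
∂1: piv[ab,ae,ag,ak,al,ar,as,bm,gx] rk=9  ker:bg,bl,ek,es,gl,gr,gs,kl,kx,lm,lr,ls,lx,mr,rs,rx,sx
∂2: piv[abg,abl,aek,agl,grs,grx,gsx,klx] rk=8  ker:bgl,rsx
rk∂_2=8

rank∂_2=8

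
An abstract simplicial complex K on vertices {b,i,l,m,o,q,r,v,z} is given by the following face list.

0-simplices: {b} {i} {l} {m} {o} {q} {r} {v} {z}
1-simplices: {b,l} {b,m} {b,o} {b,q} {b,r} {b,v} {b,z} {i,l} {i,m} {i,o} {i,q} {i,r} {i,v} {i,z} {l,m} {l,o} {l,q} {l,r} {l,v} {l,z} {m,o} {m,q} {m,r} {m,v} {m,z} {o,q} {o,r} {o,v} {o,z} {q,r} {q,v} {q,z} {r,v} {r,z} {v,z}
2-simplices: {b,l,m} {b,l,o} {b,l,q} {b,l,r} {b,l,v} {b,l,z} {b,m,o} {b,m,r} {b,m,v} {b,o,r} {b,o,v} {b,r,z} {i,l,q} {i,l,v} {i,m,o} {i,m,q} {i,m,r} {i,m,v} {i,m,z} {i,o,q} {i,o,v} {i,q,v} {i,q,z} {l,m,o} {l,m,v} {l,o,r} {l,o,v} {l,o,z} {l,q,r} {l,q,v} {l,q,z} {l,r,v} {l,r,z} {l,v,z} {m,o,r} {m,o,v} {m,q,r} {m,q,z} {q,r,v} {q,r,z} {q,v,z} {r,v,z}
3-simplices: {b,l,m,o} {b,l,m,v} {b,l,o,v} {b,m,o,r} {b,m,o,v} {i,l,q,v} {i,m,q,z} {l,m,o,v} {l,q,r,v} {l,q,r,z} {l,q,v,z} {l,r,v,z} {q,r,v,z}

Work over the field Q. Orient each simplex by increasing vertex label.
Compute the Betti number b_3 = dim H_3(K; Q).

n_0=9 n_1=35 n_2=42 n_3=13  [Q]
∂1: piv[bl,bm,bo,bq,br,bv,bz,il] rk=8  ker:im,io,iq,ir,iv,iz,lm,lo,lq,lr,lv,lz,mo,mq,mr,mv,mz,oq,or,ov,oz,qr,qv,qz,rv,rz,vz
∂2: piv[blm,blo,blq,blr,blv,blz,bmo,bmr,bmv,bor,bov,brz,ilq,ilv,imo,imq,imr,imv,imz,ioq,iqv,iqz,loz,lqr,lqz,lrv,lvz] rk=27  ker:iov,lmo,lmv,lor,lov,lqv,lrz,mor,mov,mqr,mqz,qrv,qrz,qvz,rvz
∂3: piv[blmo,blmv,blov,bmor,bmov,ilqv,imqz,lqrv,lqrz,lqvz,lrvz] rk=11  ker:lmov,qrvz
b_3=(13−11)−0=2

b_3=2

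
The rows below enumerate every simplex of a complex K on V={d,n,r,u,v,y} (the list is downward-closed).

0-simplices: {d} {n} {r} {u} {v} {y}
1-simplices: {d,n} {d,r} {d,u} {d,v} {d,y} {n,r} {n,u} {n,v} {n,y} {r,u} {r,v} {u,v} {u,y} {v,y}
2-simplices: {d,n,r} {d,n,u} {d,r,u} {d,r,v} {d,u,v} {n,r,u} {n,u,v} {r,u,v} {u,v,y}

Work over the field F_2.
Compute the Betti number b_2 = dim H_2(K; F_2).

b_2=2

n_0=6 n_1=14 n_2=9  [Z2]
∂1: piv[dn,dr,du,dv,dy] rk=5  ker:nr,nu,nv,ny,ru,rv,uv,uy,vy
∂2: piv[dnr,dnu,dru,drv,duv,nuv,uvy] rk=7  ker:nru,ruv
b_2=(9−7)−0=2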